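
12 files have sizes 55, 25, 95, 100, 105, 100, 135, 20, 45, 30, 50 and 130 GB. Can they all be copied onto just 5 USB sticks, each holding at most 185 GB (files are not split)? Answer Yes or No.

Total = 890 GB; ⌈890/185⌉ = 5.
6 files each exceed half the capacity and cannot share a USB stick, forcing at least 6 USB sticks.
At least 6 USB sticks are required, but only 5 are allowed.

No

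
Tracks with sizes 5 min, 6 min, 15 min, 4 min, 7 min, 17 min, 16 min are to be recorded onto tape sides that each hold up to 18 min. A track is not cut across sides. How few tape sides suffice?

5

Total = 17 + 16 + 15 + 7 + 6 + 5 + 4 = 70 min.
Lower bound: ⌈70/18⌉ = 4 tape sides.
A packing using 5 tape sides:
  side 1: 17 = 17
  side 2: 16 = 16
  side 3: 15 = 15
  side 4: 7 + 6 + 5 = 18
  side 5: 4 = 4
No arrangement into 4 tape sides stays within capacity, so 5 is optimal.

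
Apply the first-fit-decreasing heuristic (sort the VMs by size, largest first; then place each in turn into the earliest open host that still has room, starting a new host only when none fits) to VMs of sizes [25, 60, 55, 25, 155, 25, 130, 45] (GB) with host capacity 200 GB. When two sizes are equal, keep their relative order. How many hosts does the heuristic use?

3

Sorted descending: 155, 130, 60, 55, 45, 25, 25, 25.
  155 → host 1 (new)  [load 155/200]
  130 → host 2 (new)  [load 130/200]
  60 → host 2  [load 190/200]
  55 → host 3 (new)  [load 55/200]
  45 → host 1  [load 200/200]
  25 → host 3  [load 80/200]
  25 → host 3  [load 105/200]
  25 → host 3  [load 130/200]
3 hosts opened.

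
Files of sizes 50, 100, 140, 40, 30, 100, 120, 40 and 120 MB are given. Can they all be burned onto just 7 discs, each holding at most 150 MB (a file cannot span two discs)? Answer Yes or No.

Yes

A valid assignment using 6 discs:
  disc 1: 140 = 140
  disc 2: 120 + 30 = 150
  disc 3: 120 = 120
  disc 4: 100 + 50 = 150
  disc 5: 100 + 40 = 140
  disc 6: 40 = 40
That uses only 6 ≤ 7, so 7 discs are enough.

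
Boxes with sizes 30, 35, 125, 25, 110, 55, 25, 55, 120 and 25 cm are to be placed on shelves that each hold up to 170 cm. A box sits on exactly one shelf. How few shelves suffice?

4

Total = 125 + 120 + 110 + 55 + 55 + 35 + 30 + 25 + 25 + 25 = 605 cm.
Lower bound: ⌈605/170⌉ = 4 shelves.
A packing using 4 shelves:
  shelf 1: 125 + 35 = 160
  shelf 2: 120 + 30 = 150
  shelf 3: 110 + 55 = 165
  shelf 4: 55 + 25 + 25 + 25 = 130
This matches the lower bound, so 4 is optimal.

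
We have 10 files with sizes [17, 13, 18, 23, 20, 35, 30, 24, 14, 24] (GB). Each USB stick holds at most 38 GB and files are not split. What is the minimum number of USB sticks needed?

Total = 35 + 30 + 24 + 24 + 23 + 20 + 18 + 17 + 14 + 13 = 218 GB.
Lower bound: ⌈218/38⌉ = 6 USB sticks.
A packing using 7 USB sticks:
  USB stick 1: 35 = 35
  USB stick 2: 30 = 30
  USB stick 3: 24 + 14 = 38
  USB stick 4: 24 + 13 = 37
  USB stick 5: 23 = 23
  USB stick 6: 20 + 18 = 38
  USB stick 7: 17 = 17
No arrangement into 6 USB sticks stays within capacity, so 7 is optimal.

7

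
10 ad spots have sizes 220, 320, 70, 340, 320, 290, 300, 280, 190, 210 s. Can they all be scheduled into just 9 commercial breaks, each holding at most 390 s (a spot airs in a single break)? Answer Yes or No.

Yes

A valid assignment using 9 commercial breaks:
  break 1: 340 = 340
  break 2: 320 + 70 = 390
  break 3: 320 = 320
  break 4: 300 = 300
  break 5: 290 = 290
  break 6: 280 = 280
  break 7: 220 = 220
  break 8: 210 = 210
  break 9: 190 = 190
Every load is within 390 s, so 9 commercial breaks suffice.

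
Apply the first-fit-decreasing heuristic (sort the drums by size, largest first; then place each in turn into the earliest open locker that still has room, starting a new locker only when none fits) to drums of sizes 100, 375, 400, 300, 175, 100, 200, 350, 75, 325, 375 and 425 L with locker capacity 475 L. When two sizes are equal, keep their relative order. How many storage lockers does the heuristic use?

Sorted descending: 425, 400, 375, 375, 350, 325, 300, 200, 175, 100, 100, 75.
  425 → locker 1 (new)  [load 425/475]
  400 → locker 2 (new)  [load 400/475]
  375 → locker 3 (new)  [load 375/475]
  375 → locker 4 (new)  [load 375/475]
  350 → locker 5 (new)  [load 350/475]
  325 → locker 6 (new)  [load 325/475]
  300 → locker 7 (new)  [load 300/475]
  200 → locker 8 (new)  [load 200/475]
  175 → locker 7  [load 475/475]
  100 → locker 3  [load 475/475]
  100 → locker 4  [load 475/475]
  75 → locker 2  [load 475/475]
8 storage lockers opened.

8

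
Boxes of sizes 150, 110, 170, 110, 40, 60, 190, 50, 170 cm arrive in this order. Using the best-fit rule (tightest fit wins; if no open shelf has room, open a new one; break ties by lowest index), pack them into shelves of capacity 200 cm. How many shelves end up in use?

6

  150 → shelf 1 (new)  [load 150/200]
  110 → shelf 2 (new)  [load 110/200]
  170 → shelf 3 (new)  [load 170/200]
  110 → shelf 4 (new)  [load 110/200]
  40 → shelf 1  [load 190/200]
  60 → shelf 2  [load 170/200]
  190 → shelf 5 (new)  [load 190/200]
  50 → shelf 4  [load 160/200]
  170 → shelf 6 (new)  [load 170/200]
6 shelves opened.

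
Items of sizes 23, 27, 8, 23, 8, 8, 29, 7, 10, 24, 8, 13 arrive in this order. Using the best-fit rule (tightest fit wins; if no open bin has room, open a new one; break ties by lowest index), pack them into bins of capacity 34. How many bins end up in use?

  23 → bin 1 (new)  [load 23/34]
  27 → bin 2 (new)  [load 27/34]
  8 → bin 1  [load 31/34]
  23 → bin 3 (new)  [load 23/34]
  8 → bin 3  [load 31/34]
  8 → bin 4 (new)  [load 8/34]
  29 → bin 5 (new)  [load 29/34]
  7 → bin 2  [load 34/34]
  10 → bin 4  [load 18/34]
  24 → bin 6 (new)  [load 24/34]
  8 → bin 6  [load 32/34]
  13 → bin 4  [load 31/34]
6 bins opened.

6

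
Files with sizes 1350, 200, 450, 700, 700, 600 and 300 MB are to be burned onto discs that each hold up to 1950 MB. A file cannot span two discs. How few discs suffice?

Total = 1350 + 700 + 700 + 600 + 450 + 300 + 200 = 4300 MB.
Lower bound: ⌈4300/1950⌉ = 3 discs.
A packing using 3 discs:
  disc 1: 1350 + 600 = 1950
  disc 2: 700 + 700 + 450 = 1850
  disc 3: 300 + 200 = 500
This matches the lower bound, so 3 is optimal.

3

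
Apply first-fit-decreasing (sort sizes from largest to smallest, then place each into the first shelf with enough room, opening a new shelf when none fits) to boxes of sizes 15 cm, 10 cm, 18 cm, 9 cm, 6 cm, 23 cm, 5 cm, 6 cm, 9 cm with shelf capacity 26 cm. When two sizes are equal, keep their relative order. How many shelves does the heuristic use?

Sorted descending: 23, 18, 15, 10, 9, 9, 6, 6, 5.
  23 → shelf 1 (new)  [load 23/26]
  18 → shelf 2 (new)  [load 18/26]
  15 → shelf 3 (new)  [load 15/26]
  10 → shelf 3  [load 25/26]
  9 → shelf 4 (new)  [load 9/26]
  9 → shelf 4  [load 18/26]
  6 → shelf 2  [load 24/26]
  6 → shelf 4  [load 24/26]
  5 → shelf 5 (new)  [load 5/26]
5 shelves opened.

5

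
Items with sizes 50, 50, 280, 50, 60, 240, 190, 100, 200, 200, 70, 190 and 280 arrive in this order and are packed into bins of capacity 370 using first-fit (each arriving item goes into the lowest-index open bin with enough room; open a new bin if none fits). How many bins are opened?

8

  50 → bin 1 (new)  [load 50/370]
  50 → bin 1  [load 100/370]
  280 → bin 2 (new)  [load 280/370]
  50 → bin 1  [load 150/370]
  60 → bin 1  [load 210/370]
  240 → bin 3 (new)  [load 240/370]
  190 → bin 4 (new)  [load 190/370]
  100 → bin 1  [load 310/370]
  200 → bin 5 (new)  [load 200/370]
  200 → bin 6 (new)  [load 200/370]
  70 → bin 2  [load 350/370]
  190 → bin 7 (new)  [load 190/370]
  280 → bin 8 (new)  [load 280/370]
8 bins opened.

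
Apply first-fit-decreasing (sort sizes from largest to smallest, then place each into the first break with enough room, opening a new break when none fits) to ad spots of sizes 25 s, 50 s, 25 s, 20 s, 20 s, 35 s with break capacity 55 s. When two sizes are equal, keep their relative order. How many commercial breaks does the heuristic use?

4

Sorted descending: 50, 35, 25, 25, 20, 20.
  50 → break 1 (new)  [load 50/55]
  35 → break 2 (new)  [load 35/55]
  25 → break 3 (new)  [load 25/55]
  25 → break 3  [load 50/55]
  20 → break 2  [load 55/55]
  20 → break 4 (new)  [load 20/55]
4 commercial breaks opened.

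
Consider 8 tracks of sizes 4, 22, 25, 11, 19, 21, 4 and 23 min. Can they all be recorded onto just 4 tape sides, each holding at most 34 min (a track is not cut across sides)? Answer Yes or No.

Total = 129 min; ⌈129/34⌉ = 4.
5 tracks each exceed half the capacity and cannot share a side, forcing at least 5 tape sides.
At least 5 tape sides are required, but only 4 are allowed.

No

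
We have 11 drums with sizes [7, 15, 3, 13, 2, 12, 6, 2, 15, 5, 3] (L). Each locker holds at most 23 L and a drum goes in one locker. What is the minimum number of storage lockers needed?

4

Total = 15 + 15 + 13 + 12 + 7 + 6 + 5 + 3 + 3 + 2 + 2 = 83 L.
Lower bound: ⌈83/23⌉ = 4 storage lockers.
A packing using 4 storage lockers:
  locker 1: 15 + 7 = 22
  locker 2: 15 + 6 + 2 = 23
  locker 3: 13 + 5 + 3 + 2 = 23
  locker 4: 12 + 3 = 15
This matches the lower bound, so 4 is optimal.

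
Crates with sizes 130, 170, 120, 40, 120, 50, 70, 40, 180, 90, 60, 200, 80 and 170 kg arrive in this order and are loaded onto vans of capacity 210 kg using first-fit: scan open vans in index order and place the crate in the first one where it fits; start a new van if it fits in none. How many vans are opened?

  130 → van 1 (new)  [load 130/210]
  170 → van 2 (new)  [load 170/210]
  120 → van 3 (new)  [load 120/210]
  40 → van 1  [load 170/210]
  120 → van 4 (new)  [load 120/210]
  50 → van 3  [load 170/210]
  70 → van 4  [load 190/210]
  40 → van 1  [load 210/210]
  180 → van 5 (new)  [load 180/210]
  90 → van 6 (new)  [load 90/210]
  60 → van 6  [load 150/210]
  200 → van 7 (new)  [load 200/210]
  80 → van 8 (new)  [load 80/210]
  170 → van 9 (new)  [load 170/210]
9 vans opened.

9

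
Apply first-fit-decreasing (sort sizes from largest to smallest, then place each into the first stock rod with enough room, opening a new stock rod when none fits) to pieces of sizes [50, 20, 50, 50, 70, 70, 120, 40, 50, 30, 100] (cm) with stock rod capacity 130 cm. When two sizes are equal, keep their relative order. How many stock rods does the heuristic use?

6

Sorted descending: 120, 100, 70, 70, 50, 50, 50, 50, 40, 30, 20.
  120 → stock rod 1 (new)  [load 120/130]
  100 → stock rod 2 (new)  [load 100/130]
  70 → stock rod 3 (new)  [load 70/130]
  70 → stock rod 4 (new)  [load 70/130]
  50 → stock rod 3  [load 120/130]
  50 → stock rod 4  [load 120/130]
  50 → stock rod 5 (new)  [load 50/130]
  50 → stock rod 5  [load 100/130]
  40 → stock rod 6 (new)  [load 40/130]
  30 → stock rod 2  [load 130/130]
  20 → stock rod 5  [load 120/130]
6 stock rods opened.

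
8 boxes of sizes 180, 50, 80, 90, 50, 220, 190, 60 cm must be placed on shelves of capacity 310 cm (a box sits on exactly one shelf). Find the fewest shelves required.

3

Total = 220 + 190 + 180 + 90 + 80 + 60 + 50 + 50 = 920 cm.
Lower bound: ⌈920/310⌉ = 3 shelves.
A packing using 3 shelves:
  shelf 1: 220 + 90 = 310
  shelf 2: 190 + 60 + 50 = 300
  shelf 3: 180 + 80 + 50 = 310
This matches the lower bound, so 3 is optimal.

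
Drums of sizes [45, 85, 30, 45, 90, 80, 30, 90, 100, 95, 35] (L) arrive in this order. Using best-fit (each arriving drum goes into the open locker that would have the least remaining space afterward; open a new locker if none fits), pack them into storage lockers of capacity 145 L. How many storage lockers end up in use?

7

  45 → locker 1 (new)  [load 45/145]
  85 → locker 1  [load 130/145]
  30 → locker 2 (new)  [load 30/145]
  45 → locker 2  [load 75/145]
  90 → locker 3 (new)  [load 90/145]
  80 → locker 4 (new)  [load 80/145]
  30 → locker 3  [load 120/145]
  90 → locker 5 (new)  [load 90/145]
  100 → locker 6 (new)  [load 100/145]
  95 → locker 7 (new)  [load 95/145]
  35 → locker 6  [load 135/145]
7 storage lockers opened.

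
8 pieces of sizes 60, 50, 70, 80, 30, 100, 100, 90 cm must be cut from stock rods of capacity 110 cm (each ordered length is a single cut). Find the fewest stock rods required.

Total = 100 + 100 + 90 + 80 + 70 + 60 + 50 + 30 = 580 cm.
Lower bound: ⌈580/110⌉ = 6 stock rods.
A packing using 6 stock rods:
  stock rod 1: 100 = 100
  stock rod 2: 100 = 100
  stock rod 3: 90 = 90
  stock rod 4: 80 + 30 = 110
  stock rod 5: 70 = 70
  stock rod 6: 60 + 50 = 110
This matches the lower bound, so 6 is optimal.

6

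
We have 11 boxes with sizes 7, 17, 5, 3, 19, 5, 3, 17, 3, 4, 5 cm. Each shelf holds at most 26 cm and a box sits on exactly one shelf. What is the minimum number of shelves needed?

4

Total = 19 + 17 + 17 + 7 + 5 + 5 + 5 + 4 + 3 + 3 + 3 = 88 cm.
Lower bound: ⌈88/26⌉ = 4 shelves.
A packing using 4 shelves:
  shelf 1: 19 + 7 = 26
  shelf 2: 17 + 5 + 4 = 26
  shelf 3: 17 + 5 + 3 = 25
  shelf 4: 5 + 3 + 3 = 11
This matches the lower bound, so 4 is optimal.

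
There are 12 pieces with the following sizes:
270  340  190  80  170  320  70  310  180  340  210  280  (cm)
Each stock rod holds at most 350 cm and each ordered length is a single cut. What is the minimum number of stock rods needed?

Total = 340 + 340 + 320 + 310 + 280 + 270 + 210 + 190 + 180 + 170 + 80 + 70 = 2760 cm.
Lower bound: ⌈2760/350⌉ = 8 stock rods.
Also, 9 pieces each exceed 175 cm, and no two of those can share a stock rod, so at least 9 stock rods are needed.
A packing using 9 stock rods:
  stock rod 1: 340 = 340
  stock rod 2: 340 = 340
  stock rod 3: 320 = 320
  stock rod 4: 310 = 310
  stock rod 5: 280 + 70 = 350
  stock rod 6: 270 + 80 = 350
  stock rod 7: 210 = 210
  stock rod 8: 190 = 190
  stock rod 9: 180 + 170 = 350
This matches the lower bound, so 9 is optimal.

9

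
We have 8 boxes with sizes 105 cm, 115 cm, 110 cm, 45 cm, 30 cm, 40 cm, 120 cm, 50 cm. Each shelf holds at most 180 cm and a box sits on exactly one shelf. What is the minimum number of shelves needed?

Total = 120 + 115 + 110 + 105 + 50 + 45 + 40 + 30 = 615 cm.
Lower bound: ⌈615/180⌉ = 4 shelves.
A packing using 4 shelves:
  shelf 1: 120 + 50 = 170
  shelf 2: 115 + 45 = 160
  shelf 3: 110 + 40 + 30 = 180
  shelf 4: 105 = 105
This matches the lower bound, so 4 is optimal.

4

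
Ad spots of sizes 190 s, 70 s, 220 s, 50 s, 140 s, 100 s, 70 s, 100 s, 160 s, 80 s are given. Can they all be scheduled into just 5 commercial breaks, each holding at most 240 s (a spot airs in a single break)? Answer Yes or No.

A valid assignment using 5 commercial breaks:
  break 1: 220 = 220
  break 2: 190 + 50 = 240
  break 3: 160 + 80 = 240
  break 4: 140 + 100 = 240
  break 5: 100 + 70 + 70 = 240
Every load is within 240 s, so 5 commercial breaks suffice.

Yes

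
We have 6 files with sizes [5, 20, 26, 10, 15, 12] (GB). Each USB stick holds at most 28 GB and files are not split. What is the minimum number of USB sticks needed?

Total = 26 + 20 + 15 + 12 + 10 + 5 = 88 GB.
Lower bound: ⌈88/28⌉ = 4 USB sticks.
A packing using 4 USB sticks:
  USB stick 1: 26 = 26
  USB stick 2: 20 + 5 = 25
  USB stick 3: 15 + 12 = 27
  USB stick 4: 10 = 10
This matches the lower bound, so 4 is optimal.

4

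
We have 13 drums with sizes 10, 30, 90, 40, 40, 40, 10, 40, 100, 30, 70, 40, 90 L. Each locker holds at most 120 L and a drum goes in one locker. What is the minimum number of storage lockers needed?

6

Total = 100 + 90 + 90 + 70 + 40 + 40 + 40 + 40 + 40 + 30 + 30 + 10 + 10 = 630 L.
Lower bound: ⌈630/120⌉ = 6 storage lockers.
A packing using 6 storage lockers:
  locker 1: 100 + 10 + 10 = 120
  locker 2: 90 + 30 = 120
  locker 3: 90 + 30 = 120
  locker 4: 70 + 40 = 110
  locker 5: 40 + 40 + 40 = 120
  locker 6: 40 = 40
This matches the lower bound, so 6 is optimal.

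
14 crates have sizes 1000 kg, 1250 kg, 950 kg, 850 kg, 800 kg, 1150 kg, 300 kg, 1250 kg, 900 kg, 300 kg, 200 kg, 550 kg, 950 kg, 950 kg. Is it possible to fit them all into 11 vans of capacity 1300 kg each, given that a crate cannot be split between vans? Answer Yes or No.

Yes

A valid assignment using 11 vans:
  van 1: 1250 = 1250
  van 2: 1250 = 1250
  van 3: 1150 = 1150
  van 4: 1000 + 300 = 1300
  van 5: 950 + 300 = 1250
  van 6: 950 + 200 = 1150
  van 7: 950 = 950
  van 8: 900 = 900
  van 9: 850 = 850
  van 10: 800 = 800
  van 11: 550 = 550
Every load is within 1300 kg, so 11 vans suffice.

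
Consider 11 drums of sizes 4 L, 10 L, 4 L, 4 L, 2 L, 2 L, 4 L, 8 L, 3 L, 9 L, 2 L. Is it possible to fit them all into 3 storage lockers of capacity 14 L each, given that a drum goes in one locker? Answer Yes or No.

Total = 52 L; ⌈52/14⌉ = 4.
At least 4 storage lockers are required, but only 3 are allowed.

No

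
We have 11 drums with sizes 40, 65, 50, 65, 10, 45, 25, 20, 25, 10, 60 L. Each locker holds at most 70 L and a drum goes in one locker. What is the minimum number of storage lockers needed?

Total = 65 + 65 + 60 + 50 + 45 + 40 + 25 + 25 + 20 + 10 + 10 = 415 L.
Lower bound: ⌈415/70⌉ = 6 storage lockers.
A packing using 7 storage lockers:
  locker 1: 65 = 65
  locker 2: 65 = 65
  locker 3: 60 + 10 = 70
  locker 4: 50 + 20 = 70
  locker 5: 45 + 25 = 70
  locker 6: 40 + 25 = 65
  locker 7: 10 = 10
No arrangement into 6 storage lockers stays within capacity, so 7 is optimal.

7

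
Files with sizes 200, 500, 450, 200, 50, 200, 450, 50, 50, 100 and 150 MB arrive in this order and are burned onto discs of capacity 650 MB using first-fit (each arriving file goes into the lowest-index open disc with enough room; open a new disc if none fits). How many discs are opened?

4

  200 → disc 1 (new)  [load 200/650]
  500 → disc 2 (new)  [load 500/650]
  450 → disc 1  [load 650/650]
  200 → disc 3 (new)  [load 200/650]
  50 → disc 2  [load 550/650]
  200 → disc 3  [load 400/650]
  450 → disc 4 (new)  [load 450/650]
  50 → disc 2  [load 600/650]
  50 → disc 2  [load 650/650]
  100 → disc 3  [load 500/650]
  150 → disc 3  [load 650/650]
4 discs opened.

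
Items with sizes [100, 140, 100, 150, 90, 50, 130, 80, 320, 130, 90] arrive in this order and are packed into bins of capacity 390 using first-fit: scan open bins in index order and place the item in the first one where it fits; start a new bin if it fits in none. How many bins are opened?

4

  100 → bin 1 (new)  [load 100/390]
  140 → bin 1  [load 240/390]
  100 → bin 1  [load 340/390]
  150 → bin 2 (new)  [load 150/390]
  90 → bin 2  [load 240/390]
  50 → bin 1  [load 390/390]
  130 → bin 2  [load 370/390]
  80 → bin 3 (new)  [load 80/390]
  320 → bin 4 (new)  [load 320/390]
  130 → bin 3  [load 210/390]
  90 → bin 3  [load 300/390]
4 bins opened.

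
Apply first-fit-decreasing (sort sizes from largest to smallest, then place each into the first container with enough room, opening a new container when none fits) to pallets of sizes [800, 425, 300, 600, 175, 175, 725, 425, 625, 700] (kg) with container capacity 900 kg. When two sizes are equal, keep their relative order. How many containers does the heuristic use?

Sorted descending: 800, 725, 700, 625, 600, 425, 425, 300, 175, 175.
  800 → container 1 (new)  [load 800/900]
  725 → container 2 (new)  [load 725/900]
  700 → container 3 (new)  [load 700/900]
  625 → container 4 (new)  [load 625/900]
  600 → container 5 (new)  [load 600/900]
  425 → container 6 (new)  [load 425/900]
  425 → container 6  [load 850/900]
  300 → container 5  [load 900/900]
  175 → container 2  [load 900/900]
  175 → container 3  [load 875/900]
6 containers opened.

6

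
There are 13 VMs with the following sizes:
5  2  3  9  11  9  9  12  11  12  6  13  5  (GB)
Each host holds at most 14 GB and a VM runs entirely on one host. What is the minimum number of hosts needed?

9

Total = 13 + 12 + 12 + 11 + 11 + 9 + 9 + 9 + 6 + 5 + 5 + 3 + 2 = 107 GB.
Lower bound: ⌈107/14⌉ = 8 hosts.
A packing using 9 hosts:
  host 1: 13 = 13
  host 2: 12 + 2 = 14
  host 3: 12 = 12
  host 4: 11 + 3 = 14
  host 5: 11 = 11
  host 6: 9 + 5 = 14
  host 7: 9 + 5 = 14
  host 8: 9 = 9
  host 9: 6 = 6
No arrangement into 8 hosts stays within capacity, so 9 is optimal.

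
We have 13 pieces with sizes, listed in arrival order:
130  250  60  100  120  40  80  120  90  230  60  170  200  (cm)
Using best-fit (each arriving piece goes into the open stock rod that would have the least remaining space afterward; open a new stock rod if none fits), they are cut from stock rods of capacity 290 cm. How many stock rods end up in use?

6

  130 → stock rod 1 (new)  [load 130/290]
  250 → stock rod 2 (new)  [load 250/290]
  60 → stock rod 1  [load 190/290]
  100 → stock rod 1  [load 290/290]
  120 → stock rod 3 (new)  [load 120/290]
  40 → stock rod 2  [load 290/290]
  80 → stock rod 3  [load 200/290]
  120 → stock rod 4 (new)  [load 120/290]
  90 → stock rod 3  [load 290/290]
  230 → stock rod 5 (new)  [load 230/290]
  60 → stock rod 5  [load 290/290]
  170 → stock rod 4  [load 290/290]
  200 → stock rod 6 (new)  [load 200/290]
6 stock rods opened.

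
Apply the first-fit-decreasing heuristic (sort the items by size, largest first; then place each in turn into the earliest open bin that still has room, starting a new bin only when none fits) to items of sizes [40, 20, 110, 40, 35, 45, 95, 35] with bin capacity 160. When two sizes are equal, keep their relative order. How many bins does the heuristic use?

3

Sorted descending: 110, 95, 45, 40, 40, 35, 35, 20.
  110 → bin 1 (new)  [load 110/160]
  95 → bin 2 (new)  [load 95/160]
  45 → bin 1  [load 155/160]
  40 → bin 2  [load 135/160]
  40 → bin 3 (new)  [load 40/160]
  35 → bin 3  [load 75/160]
  35 → bin 3  [load 110/160]
  20 → bin 2  [load 155/160]
3 bins opened.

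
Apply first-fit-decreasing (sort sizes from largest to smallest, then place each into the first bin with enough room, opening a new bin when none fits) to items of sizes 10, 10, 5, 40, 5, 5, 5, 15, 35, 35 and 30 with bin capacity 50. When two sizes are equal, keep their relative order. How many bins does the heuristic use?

4

Sorted descending: 40, 35, 35, 30, 15, 10, 10, 5, 5, 5, 5.
  40 → bin 1 (new)  [load 40/50]
  35 → bin 2 (new)  [load 35/50]
  35 → bin 3 (new)  [load 35/50]
  30 → bin 4 (new)  [load 30/50]
  15 → bin 2  [load 50/50]
  10 → bin 1  [load 50/50]
  10 → bin 3  [load 45/50]
  5 → bin 3  [load 50/50]
  5 → bin 4  [load 35/50]
  5 → bin 4  [load 40/50]
  5 → bin 4  [load 45/50]
4 bins opened.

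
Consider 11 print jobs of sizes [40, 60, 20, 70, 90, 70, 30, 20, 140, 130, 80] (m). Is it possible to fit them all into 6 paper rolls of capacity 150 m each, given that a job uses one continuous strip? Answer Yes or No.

A valid assignment using 6 paper rolls:
  roll 1: 140 = 140
  roll 2: 130 + 20 = 150
  roll 3: 90 + 60 = 150
  roll 4: 80 + 70 = 150
  roll 5: 70 + 40 + 30 = 140
  roll 6: 20 = 20
Every load is within 150 m, so 6 paper rolls suffice.

Yes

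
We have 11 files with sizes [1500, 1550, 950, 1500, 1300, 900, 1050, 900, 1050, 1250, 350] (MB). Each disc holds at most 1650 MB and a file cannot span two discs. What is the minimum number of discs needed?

10

Total = 1550 + 1500 + 1500 + 1300 + 1250 + 1050 + 1050 + 950 + 900 + 900 + 350 = 12300 MB.
Lower bound: ⌈12300/1650⌉ = 8 discs.
Also, 10 files each exceed 825 MB, and no two of those can share a disc, so at least 10 discs are needed.
A packing using 10 discs:
  disc 1: 1550 = 1550
  disc 2: 1500 = 1500
  disc 3: 1500 = 1500
  disc 4: 1300 + 350 = 1650
  disc 5: 1250 = 1250
  disc 6: 1050 = 1050
  disc 7: 1050 = 1050
  disc 8: 950 = 950
  disc 9: 900 = 900
  disc 10: 900 = 900
This matches the lower bound, so 10 is optimal.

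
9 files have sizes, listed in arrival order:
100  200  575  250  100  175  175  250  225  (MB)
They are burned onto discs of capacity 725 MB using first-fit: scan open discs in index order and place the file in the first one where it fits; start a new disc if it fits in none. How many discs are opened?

  100 → disc 1 (new)  [load 100/725]
  200 → disc 1  [load 300/725]
  575 → disc 2 (new)  [load 575/725]
  250 → disc 1  [load 550/725]
  100 → disc 1  [load 650/725]
  175 → disc 3 (new)  [load 175/725]
  175 → disc 3  [load 350/725]
  250 → disc 3  [load 600/725]
  225 → disc 4 (new)  [load 225/725]
4 discs opened.

4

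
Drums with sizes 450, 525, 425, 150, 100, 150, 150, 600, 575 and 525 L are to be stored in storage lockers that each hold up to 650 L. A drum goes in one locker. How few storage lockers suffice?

Total = 600 + 575 + 525 + 525 + 450 + 425 + 150 + 150 + 150 + 100 = 3650 L.
Lower bound: ⌈3650/650⌉ = 6 storage lockers.
A packing using 7 storage lockers:
  locker 1: 600 = 600
  locker 2: 575 = 575
  locker 3: 525 + 100 = 625
  locker 4: 525 = 525
  locker 5: 450 + 150 = 600
  locker 6: 425 + 150 = 575
  locker 7: 150 = 150
No arrangement into 6 storage lockers stays within capacity, so 7 is optimal.

7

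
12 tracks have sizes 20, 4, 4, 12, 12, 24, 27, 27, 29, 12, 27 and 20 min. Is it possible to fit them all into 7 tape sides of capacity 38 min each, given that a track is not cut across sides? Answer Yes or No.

Yes

A valid assignment using 7 tape sides:
  side 1: 29 + 4 + 4 = 37
  side 2: 27 = 27
  side 3: 27 = 27
  side 4: 27 = 27
  side 5: 24 + 12 = 36
  side 6: 20 + 12 = 32
  side 7: 20 + 12 = 32
Every load is within 38 min, so 7 tape sides suffice.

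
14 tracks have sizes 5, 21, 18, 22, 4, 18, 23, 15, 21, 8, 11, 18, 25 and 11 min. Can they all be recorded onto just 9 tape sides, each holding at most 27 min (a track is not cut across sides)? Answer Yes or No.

No

Total = 220 min; ⌈220/27⌉ = 9.
The bound of 9 does not rule out 9, but exhaustive search shows no assignment into 9 tape sides of capacity 27 min exists — the minimum is 10.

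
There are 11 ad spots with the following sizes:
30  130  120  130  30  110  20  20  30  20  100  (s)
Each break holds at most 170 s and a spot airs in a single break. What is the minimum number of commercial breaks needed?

5

Total = 130 + 130 + 120 + 110 + 100 + 30 + 30 + 30 + 20 + 20 + 20 = 740 s.
Lower bound: ⌈740/170⌉ = 5 commercial breaks.
A packing using 5 commercial breaks:
  break 1: 130 + 30 = 160
  break 2: 130 + 30 = 160
  break 3: 120 + 30 + 20 = 170
  break 4: 110 + 20 + 20 = 150
  break 5: 100 = 100
This matches the lower bound, so 5 is optimal.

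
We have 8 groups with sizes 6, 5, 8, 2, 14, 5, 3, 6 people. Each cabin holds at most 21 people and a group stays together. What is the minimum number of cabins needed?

Total = 14 + 8 + 6 + 6 + 5 + 5 + 3 + 2 = 49 people.
Lower bound: ⌈49/21⌉ = 3 cabins.
A packing using 3 cabins:
  cabin 1: 14 + 6 = 20
  cabin 2: 8 + 6 + 5 + 2 = 21
  cabin 3: 5 + 3 = 8
This matches the lower bound, so 3 is optimal.

3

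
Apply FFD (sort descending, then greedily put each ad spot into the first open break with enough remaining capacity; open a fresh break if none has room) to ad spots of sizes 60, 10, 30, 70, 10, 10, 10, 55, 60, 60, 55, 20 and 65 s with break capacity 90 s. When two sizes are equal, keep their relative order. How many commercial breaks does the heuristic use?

Sorted descending: 70, 65, 60, 60, 60, 55, 55, 30, 20, 10, 10, 10, 10.
  70 → break 1 (new)  [load 70/90]
  65 → break 2 (new)  [load 65/90]
  60 → break 3 (new)  [load 60/90]
  60 → break 4 (new)  [load 60/90]
  60 → break 5 (new)  [load 60/90]
  55 → break 6 (new)  [load 55/90]
  55 → break 7 (new)  [load 55/90]
  30 → break 3  [load 90/90]
  20 → break 1  [load 90/90]
  10 → break 2  [load 75/90]
  10 → break 2  [load 85/90]
  10 → break 4  [load 70/90]
  10 → break 4  [load 80/90]
7 commercial breaks opened.

7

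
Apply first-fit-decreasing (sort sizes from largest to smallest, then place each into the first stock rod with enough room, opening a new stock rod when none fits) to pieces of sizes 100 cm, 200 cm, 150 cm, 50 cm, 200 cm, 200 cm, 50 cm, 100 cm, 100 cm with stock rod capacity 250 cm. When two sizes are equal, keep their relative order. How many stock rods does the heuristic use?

Sorted descending: 200, 200, 200, 150, 100, 100, 100, 50, 50.
  200 → stock rod 1 (new)  [load 200/250]
  200 → stock rod 2 (new)  [load 200/250]
  200 → stock rod 3 (new)  [load 200/250]
  150 → stock rod 4 (new)  [load 150/250]
  100 → stock rod 4  [load 250/250]
  100 → stock rod 5 (new)  [load 100/250]
  100 → stock rod 5  [load 200/250]
  50 → stock rod 1  [load 250/250]
  50 → stock rod 2  [load 250/250]
5 stock rods opened.

5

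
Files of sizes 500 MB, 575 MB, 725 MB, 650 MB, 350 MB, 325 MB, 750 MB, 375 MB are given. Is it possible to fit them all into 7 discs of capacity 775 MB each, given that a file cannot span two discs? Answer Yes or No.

Yes

A valid assignment using 7 discs:
  disc 1: 750 = 750
  disc 2: 725 = 725
  disc 3: 650 = 650
  disc 4: 575 = 575
  disc 5: 500 = 500
  disc 6: 375 + 350 = 725
  disc 7: 325 = 325
Every load is within 775 MB, so 7 discs suffice.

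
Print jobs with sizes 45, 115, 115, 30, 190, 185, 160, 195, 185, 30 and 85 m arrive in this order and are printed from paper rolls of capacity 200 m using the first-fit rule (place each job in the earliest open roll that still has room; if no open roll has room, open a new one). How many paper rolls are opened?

  45 → roll 1 (new)  [load 45/200]
  115 → roll 1  [load 160/200]
  115 → roll 2 (new)  [load 115/200]
  30 → roll 1  [load 190/200]
  190 → roll 3 (new)  [load 190/200]
  185 → roll 4 (new)  [load 185/200]
  160 → roll 5 (new)  [load 160/200]
  195 → roll 6 (new)  [load 195/200]
  185 → roll 7 (new)  [load 185/200]
  30 → roll 2  [load 145/200]
  85 → roll 8 (new)  [load 85/200]
8 paper rolls opened.

8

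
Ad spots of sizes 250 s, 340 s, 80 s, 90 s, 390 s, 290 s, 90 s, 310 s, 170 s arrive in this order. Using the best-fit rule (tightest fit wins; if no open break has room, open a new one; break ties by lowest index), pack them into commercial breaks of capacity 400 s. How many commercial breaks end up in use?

6

  250 → break 1 (new)  [load 250/400]
  340 → break 2 (new)  [load 340/400]
  80 → break 1  [load 330/400]
  90 → break 3 (new)  [load 90/400]
  390 → break 4 (new)  [load 390/400]
  290 → break 3  [load 380/400]
  90 → break 5 (new)  [load 90/400]
  310 → break 5  [load 400/400]
  170 → break 6 (new)  [load 170/400]
6 commercial breaks opened.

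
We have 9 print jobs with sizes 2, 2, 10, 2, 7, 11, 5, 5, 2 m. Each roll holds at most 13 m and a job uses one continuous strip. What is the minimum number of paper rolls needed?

Total = 11 + 10 + 7 + 5 + 5 + 2 + 2 + 2 + 2 = 46 m.
Lower bound: ⌈46/13⌉ = 4 paper rolls.
A packing using 4 paper rolls:
  roll 1: 11 + 2 = 13
  roll 2: 10 + 2 = 12
  roll 3: 7 + 5 = 12
  roll 4: 5 + 2 + 2 = 9
This matches the lower bound, so 4 is optimal.

4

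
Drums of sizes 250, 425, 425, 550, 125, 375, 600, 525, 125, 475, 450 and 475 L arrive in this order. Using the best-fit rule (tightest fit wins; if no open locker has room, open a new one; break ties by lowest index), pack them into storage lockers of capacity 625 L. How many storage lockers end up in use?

  250 → locker 1 (new)  [load 250/625]
  425 → locker 2 (new)  [load 425/625]
  425 → locker 3 (new)  [load 425/625]
  550 → locker 4 (new)  [load 550/625]
  125 → locker 2  [load 550/625]
  375 → locker 1  [load 625/625]
  600 → locker 5 (new)  [load 600/625]
  525 → locker 6 (new)  [load 525/625]
  125 → locker 3  [load 550/625]
  475 → locker 7 (new)  [load 475/625]
  450 → locker 8 (new)  [load 450/625]
  475 → locker 9 (new)  [load 475/625]
9 storage lockers opened.

9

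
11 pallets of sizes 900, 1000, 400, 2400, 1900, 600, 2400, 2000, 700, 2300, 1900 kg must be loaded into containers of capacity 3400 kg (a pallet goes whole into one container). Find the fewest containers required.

6

Total = 2400 + 2400 + 2300 + 2000 + 1900 + 1900 + 1000 + 900 + 700 + 600 + 400 = 16500 kg.
Lower bound: ⌈16500/3400⌉ = 5 containers.
Also, 6 pallets each exceed 1700 kg, and no two of those can share a container, so at least 6 containers are needed.
A packing using 6 containers:
  container 1: 2400 + 1000 = 3400
  container 2: 2400 + 900 = 3300
  container 3: 2300 + 700 + 400 = 3400
  container 4: 2000 + 600 = 2600
  container 5: 1900 = 1900
  container 6: 1900 = 1900
This matches the lower bound, so 6 is optimal.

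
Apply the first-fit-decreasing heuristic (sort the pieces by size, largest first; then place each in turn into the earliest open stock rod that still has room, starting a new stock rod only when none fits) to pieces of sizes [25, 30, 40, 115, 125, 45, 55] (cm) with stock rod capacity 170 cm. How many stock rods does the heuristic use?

Sorted descending: 125, 115, 55, 45, 40, 30, 25.
  125 → stock rod 1 (new)  [load 125/170]
  115 → stock rod 2 (new)  [load 115/170]
  55 → stock rod 2  [load 170/170]
  45 → stock rod 1  [load 170/170]
  40 → stock rod 3 (new)  [load 40/170]
  30 → stock rod 3  [load 70/170]
  25 → stock rod 3  [load 95/170]
3 stock rods opened.

3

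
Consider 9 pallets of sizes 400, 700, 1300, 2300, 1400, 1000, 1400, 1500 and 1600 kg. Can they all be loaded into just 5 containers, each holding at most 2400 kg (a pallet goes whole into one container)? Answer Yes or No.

Total = 11600 kg; ⌈11600/2400⌉ = 5.
6 pallets each exceed half the capacity and cannot share a container, forcing at least 6 containers.
At least 6 containers are required, but only 5 are allowed.

No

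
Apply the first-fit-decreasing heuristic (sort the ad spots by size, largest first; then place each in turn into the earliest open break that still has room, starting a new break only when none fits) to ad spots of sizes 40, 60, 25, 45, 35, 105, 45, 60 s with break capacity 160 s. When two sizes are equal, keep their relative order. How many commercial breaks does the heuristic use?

Sorted descending: 105, 60, 60, 45, 45, 40, 35, 25.
  105 → break 1 (new)  [load 105/160]
  60 → break 2 (new)  [load 60/160]
  60 → break 2  [load 120/160]
  45 → break 1  [load 150/160]
  45 → break 3 (new)  [load 45/160]
  40 → break 2  [load 160/160]
  35 → break 3  [load 80/160]
  25 → break 3  [load 105/160]
3 commercial breaks opened.

3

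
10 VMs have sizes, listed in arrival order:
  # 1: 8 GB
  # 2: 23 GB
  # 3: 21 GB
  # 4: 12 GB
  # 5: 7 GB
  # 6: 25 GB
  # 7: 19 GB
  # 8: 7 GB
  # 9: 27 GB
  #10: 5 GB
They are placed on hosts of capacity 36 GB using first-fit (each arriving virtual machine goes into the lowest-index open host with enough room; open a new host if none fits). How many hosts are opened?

  8 → host 1 (new)  [load 8/36]
  23 → host 1  [load 31/36]
  21 → host 2 (new)  [load 21/36]
  12 → host 2  [load 33/36]
  7 → host 3 (new)  [load 7/36]
  25 → host 3  [load 32/36]
  19 → host 4 (new)  [load 19/36]
  7 → host 4  [load 26/36]
  27 → host 5 (new)  [load 27/36]
  5 → host 1  [load 36/36]
5 hosts opened.

5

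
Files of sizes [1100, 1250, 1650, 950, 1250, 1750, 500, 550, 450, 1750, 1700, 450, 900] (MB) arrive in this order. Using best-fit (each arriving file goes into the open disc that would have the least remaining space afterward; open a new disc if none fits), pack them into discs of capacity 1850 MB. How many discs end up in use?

9

  1100 → disc 1 (new)  [load 1100/1850]
  1250 → disc 2 (new)  [load 1250/1850]
  1650 → disc 3 (new)  [load 1650/1850]
  950 → disc 4 (new)  [load 950/1850]
  1250 → disc 5 (new)  [load 1250/1850]
  1750 → disc 6 (new)  [load 1750/1850]
  500 → disc 2  [load 1750/1850]
  550 → disc 5  [load 1800/1850]
  450 → disc 1  [load 1550/1850]
  1750 → disc 7 (new)  [load 1750/1850]
  1700 → disc 8 (new)  [load 1700/1850]
  450 → disc 4  [load 1400/1850]
  900 → disc 9 (new)  [load 900/1850]
9 discs opened.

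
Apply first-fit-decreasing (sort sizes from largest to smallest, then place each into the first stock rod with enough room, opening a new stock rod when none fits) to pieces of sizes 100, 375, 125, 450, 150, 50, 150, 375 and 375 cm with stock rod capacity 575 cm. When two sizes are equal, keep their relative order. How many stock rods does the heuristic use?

Sorted descending: 450, 375, 375, 375, 150, 150, 125, 100, 50.
  450 → stock rod 1 (new)  [load 450/575]
  375 → stock rod 2 (new)  [load 375/575]
  375 → stock rod 3 (new)  [load 375/575]
  375 → stock rod 4 (new)  [load 375/575]
  150 → stock rod 2  [load 525/575]
  150 → stock rod 3  [load 525/575]
  125 → stock rod 1  [load 575/575]
  100 → stock rod 4  [load 475/575]
  50 → stock rod 2  [load 575/575]
4 stock rods opened.

4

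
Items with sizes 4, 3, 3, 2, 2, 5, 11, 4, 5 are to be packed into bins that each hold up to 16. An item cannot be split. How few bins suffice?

Total = 11 + 5 + 5 + 4 + 4 + 3 + 3 + 2 + 2 = 39.
Lower bound: ⌈39/16⌉ = 3 bins.
A packing using 3 bins:
  bin 1: 11 + 5 = 16
  bin 2: 5 + 4 + 4 + 3 = 16
  bin 3: 3 + 2 + 2 = 7
This matches the lower bound, so 3 is optimal.

3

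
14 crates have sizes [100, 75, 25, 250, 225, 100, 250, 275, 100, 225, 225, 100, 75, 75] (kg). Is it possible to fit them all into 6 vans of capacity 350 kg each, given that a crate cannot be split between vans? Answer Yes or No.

No

Total = 2100 kg; ⌈2100/350⌉ = 6.
The bound of 6 does not rule out 6, but exhaustive search shows no assignment into 6 vans of capacity 350 kg exists — the minimum is 7.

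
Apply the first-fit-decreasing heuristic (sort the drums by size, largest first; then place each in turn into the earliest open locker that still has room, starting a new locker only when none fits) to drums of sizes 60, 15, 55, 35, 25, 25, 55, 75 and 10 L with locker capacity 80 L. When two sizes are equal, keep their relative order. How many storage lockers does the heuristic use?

Sorted descending: 75, 60, 55, 55, 35, 25, 25, 15, 10.
  75 → locker 1 (new)  [load 75/80]
  60 → locker 2 (new)  [load 60/80]
  55 → locker 3 (new)  [load 55/80]
  55 → locker 4 (new)  [load 55/80]
  35 → locker 5 (new)  [load 35/80]
  25 → locker 3  [load 80/80]
  25 → locker 4  [load 80/80]
  15 → locker 2  [load 75/80]
  10 → locker 5  [load 45/80]
5 storage lockers opened.

5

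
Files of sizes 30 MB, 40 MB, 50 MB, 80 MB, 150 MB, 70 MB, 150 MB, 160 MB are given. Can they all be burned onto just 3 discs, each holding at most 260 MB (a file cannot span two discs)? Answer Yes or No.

A valid assignment using 3 discs:
  disc 1: 160 + 80 = 240
  disc 2: 150 + 70 + 40 = 260
  disc 3: 150 + 50 + 30 = 230
Every load is within 260 MB, so 3 discs suffice.

Yes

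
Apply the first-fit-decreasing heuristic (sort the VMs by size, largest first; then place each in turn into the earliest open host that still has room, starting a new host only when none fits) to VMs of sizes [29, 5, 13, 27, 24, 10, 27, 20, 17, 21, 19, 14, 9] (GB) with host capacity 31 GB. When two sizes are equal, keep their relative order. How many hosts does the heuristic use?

9

Sorted descending: 29, 27, 27, 24, 21, 20, 19, 17, 14, 13, 10, 9, 5.
  29 → host 1 (new)  [load 29/31]
  27 → host 2 (new)  [load 27/31]
  27 → host 3 (new)  [load 27/31]
  24 → host 4 (new)  [load 24/31]
  21 → host 5 (new)  [load 21/31]
  20 → host 6 (new)  [load 20/31]
  19 → host 7 (new)  [load 19/31]
  17 → host 8 (new)  [load 17/31]
  14 → host 8  [load 31/31]
  13 → host 9 (new)  [load 13/31]
  10 → host 5  [load 31/31]
  9 → host 6  [load 29/31]
  5 → host 4  [load 29/31]
9 hosts opened.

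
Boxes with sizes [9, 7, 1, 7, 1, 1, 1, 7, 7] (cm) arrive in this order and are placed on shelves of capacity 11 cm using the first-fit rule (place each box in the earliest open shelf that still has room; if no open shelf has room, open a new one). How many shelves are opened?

5

  9 → shelf 1 (new)  [load 9/11]
  7 → shelf 2 (new)  [load 7/11]
  1 → shelf 1  [load 10/11]
  7 → shelf 3 (new)  [load 7/11]
  1 → shelf 1  [load 11/11]
  1 → shelf 2  [load 8/11]
  1 → shelf 2  [load 9/11]
  7 → shelf 4 (new)  [load 7/11]
  7 → shelf 5 (new)  [load 7/11]
5 shelves opened.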